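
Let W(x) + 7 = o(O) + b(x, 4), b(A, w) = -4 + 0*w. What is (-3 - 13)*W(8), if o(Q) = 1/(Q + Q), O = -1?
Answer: 184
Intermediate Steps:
b(A, w) = -4 (b(A, w) = -4 + 0 = -4)
o(Q) = 1/(2*Q)
W(x) = -23/2 (W(x) = -7 + ((½)/(-1) - 4) = -7 + ((½)*(-1) - 4) = -7 + (-½ - 4) = -7 - 9/2 = -23/2)
(-3 - 13)*W(8) = (-3 - 13)*(-23/2) = -16*(-23/2) = 184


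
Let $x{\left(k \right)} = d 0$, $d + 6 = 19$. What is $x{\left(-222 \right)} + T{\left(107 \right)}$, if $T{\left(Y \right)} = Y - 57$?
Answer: $50$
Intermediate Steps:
$d = 13$ ($d = -6 + 19 = 13$)
$x{\left(k \right)} = 0$ ($x{\left(k \right)} = 13 \cdot 0 = 0$)
$T{\left(Y \right)} = -57 + Y$ ($T{\left(Y \right)} = Y - 57 = -57 + Y$)
$x{\left(-222 \right)} + T{\left(107 \right)} = 0 + \left(-57 + 107\right) = 0 + 50 = 50$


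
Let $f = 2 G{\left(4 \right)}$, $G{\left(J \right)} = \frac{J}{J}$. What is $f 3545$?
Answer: $7090$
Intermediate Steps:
$G{\left(J \right)} = 1$
$f = 2$ ($f = 2 \cdot 1 = 2$)
$f 3545 = 2 \cdot 3545 = 7090$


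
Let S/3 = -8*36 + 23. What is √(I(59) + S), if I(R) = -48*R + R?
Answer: 4*I*√223 ≈ 59.733*I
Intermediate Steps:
S = -795 (S = 3*(-8*36 + 23) = 3*(-288 + 23) = 3*(-265) = -795)
I(R) = -47*R
√(I(59) + S) = √(-47*59 - 795) = √(-2773 - 795) = √(-3568) = 4*I*√223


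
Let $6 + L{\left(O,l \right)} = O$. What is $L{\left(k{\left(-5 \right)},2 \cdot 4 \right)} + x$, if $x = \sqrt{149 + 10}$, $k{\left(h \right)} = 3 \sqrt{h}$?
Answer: $-6 + \sqrt{159} + 3 i \sqrt{5} \approx 6.6095 + 6.7082 i$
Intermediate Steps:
$L{\left(O,l \right)} = -6 + O$
$x = \sqrt{159} \approx 12.61$
$L{\left(k{\left(-5 \right)},2 \cdot 4 \right)} + x = \left(-6 + 3 \sqrt{-5}\right) + \sqrt{159} = \left(-6 + 3 i \sqrt{5}\right) + \sqrt{159} = -6 + \sqrt{159} + 3 i \sqrt{5}$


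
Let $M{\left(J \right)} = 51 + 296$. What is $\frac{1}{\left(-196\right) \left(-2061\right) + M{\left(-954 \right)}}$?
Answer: $\frac{1}{404303} \approx 2.4734 \cdot 10^{-6}$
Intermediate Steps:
$M{\left(J \right)} = 347$
$\frac{1}{\left(-196\right) \left(-2061\right) + M{\left(-954 \right)}} = \frac{1}{\left(-196\right) \left(-2061\right) + 347} = \frac{1}{403956 + 347} = \frac{1}{404303}$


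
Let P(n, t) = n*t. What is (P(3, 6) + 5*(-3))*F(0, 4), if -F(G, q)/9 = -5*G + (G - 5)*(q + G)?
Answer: 540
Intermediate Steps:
F(G, q) = 45*G - 9*(-5 + G)*(G + q) (F(G, q) = -9*(-5*G + (G - 5)*(q + G)) = -9*(-5*G + (-5 + G)*(G + q)) = 45*G - 9*(-5 + G)*(G + q))
(P(3, 6) + 5*(-3))*F(0, 4) = (3*6 + 5*(-3))*(-9*0² + 45*4 + 90*0 - 9*0*4) = (18 - 15)*(-9*0 + 180 + 0 + 0) = 3*(0 + 180 + 0 + 0) = 3*180 = 540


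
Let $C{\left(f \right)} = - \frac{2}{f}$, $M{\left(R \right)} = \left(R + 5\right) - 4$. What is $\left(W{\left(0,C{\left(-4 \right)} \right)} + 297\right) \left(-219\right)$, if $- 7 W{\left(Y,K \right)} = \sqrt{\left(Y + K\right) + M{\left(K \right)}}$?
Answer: $-65043 + \frac{219 \sqrt{2}}{7} \approx -64999.0$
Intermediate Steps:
$M{\left(R \right)} = 1 + R$ ($M{\left(R \right)} = \left(5 + R\right) - 4 = 1 + R$)
$W{\left(Y,K \right)} = - \frac{\sqrt{1 + Y + 2 K}}{7}$ ($W{\left(Y,K \right)} = - \frac{\sqrt{\left(Y + K\right) + \left(1 + K\right)}}{7} = - \frac{\sqrt{\left(K + Y\right) + \left(1 + K\right)}}{7} = - \frac{\sqrt{1 + Y + 2 K}}{7}$)
$\left(W{\left(0,C{\left(-4 \right)} \right)} + 297\right) \left(-219\right) = \left(- \frac{\sqrt{1 + 0 + 2 \left(- \frac{2}{-4}\right)}}{7} + 297\right) \left(-219\right) = \left(- \frac{\sqrt{1 + 0 + 2 \left(\left(-2\right) \left(- \frac{1}{4}\right)\right)}}{7} + 297\right) \left(-219\right) = \left(- \frac{\sqrt{1 + 0 + 2 \cdot \frac{1}{2}}}{7} + 297\right) \left(-219\right) = \left(- \frac{\sqrt{1 + 0 + 1}}{7} + 297\right) \left(-219\right) = \left(- \frac{\sqrt{2}}{7} + 297\right) \left(-219\right) = \left(297 - \frac{\sqrt{2}}{7}\right) \left(-219\right) = -65043 + \frac{219 \sqrt{2}}{7}$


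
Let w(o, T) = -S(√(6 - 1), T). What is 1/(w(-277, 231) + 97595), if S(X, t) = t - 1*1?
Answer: 1/97365 ≈ 1.0271e-5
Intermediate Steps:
S(X, t) = -1 + t (S(X, t) = t - 1 = -1 + t)
w(o, T) = 1 - T (w(o, T) = -(-1 + T) = 1 - T)
1/(w(-277, 231) + 97595) = 1/((1 - 1*231) + 97595) = 1/((1 - 231) + 97595) = 1/(-230 + 97595) = 1/97365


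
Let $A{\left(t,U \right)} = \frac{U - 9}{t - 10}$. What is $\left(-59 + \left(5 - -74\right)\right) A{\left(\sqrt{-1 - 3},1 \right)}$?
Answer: $\frac{200}{13} + \frac{40 i}{13} \approx 15.385 + 3.0769 i$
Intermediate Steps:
$A{\left(t,U \right)} = \frac{-9 + U}{-10 + t}$
$\left(-59 + \left(5 - -74\right)\right) A{\left(\sqrt{-1 - 3},1 \right)} = \left(-59 + \left(5 - -74\right)\right) \frac{-9 + 1}{-10 + \sqrt{-1 - 3}} = \left(-59 + \left(5 + 74\right)\right) \frac{1}{-10 + \sqrt{-4}} \left(-8\right) = \left(-59 + 79\right) \frac{1}{-10 + 2 i} \left(-8\right) = 20 \frac{-10 - 2 i}{104} \left(-8\right) = 20 \left(- \frac{-10 - 2 i}{13}\right) = - \frac{20 \left(-10 - 2 i\right)}{13}$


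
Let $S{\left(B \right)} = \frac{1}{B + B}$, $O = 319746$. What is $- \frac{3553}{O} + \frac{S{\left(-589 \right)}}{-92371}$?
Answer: $- \frac{96653101067}{8698133412087} \approx -0.011112$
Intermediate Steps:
$S{\left(B \right)} = \frac{1}{2 B}$
$- \frac{3553}{O} + \frac{S{\left(-589 \right)}}{-92371} = - \frac{3553}{319746} + \frac{\frac{1}{2} \frac{1}{-589}}{-92371} = \left(-3553\right) \frac{1}{319746} + \frac{1}{2} \left(- \frac{1}{589}\right) \left(- \frac{1}{92371}\right) = - \frac{3553}{319746} - - \frac{1}{108813038} = - \frac{3553}{319746} + \frac{1}{108813038} = - \frac{96653101067}{8698133412087}$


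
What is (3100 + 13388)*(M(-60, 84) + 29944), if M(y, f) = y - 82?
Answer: 491375376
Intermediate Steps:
M(y, f) = -82 + y
(3100 + 13388)*(M(-60, 84) + 29944) = (3100 + 13388)*((-82 - 60) + 29944) = 16488*(-142 + 29944) = 16488*29802 = 491375376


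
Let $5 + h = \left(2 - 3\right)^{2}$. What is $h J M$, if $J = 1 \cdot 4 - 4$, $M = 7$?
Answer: $0$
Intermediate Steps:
$h = -4$ ($h = -5 + \left(2 - 3\right)^{2} = -5 + \left(-1\right)^{2} = -5 + 1 = -4$)
$J = 0$ ($J = 4 - 4 = 0$)
$h J M = \left(-4\right) 0 \cdot 7 = 0 \cdot 7 = 0$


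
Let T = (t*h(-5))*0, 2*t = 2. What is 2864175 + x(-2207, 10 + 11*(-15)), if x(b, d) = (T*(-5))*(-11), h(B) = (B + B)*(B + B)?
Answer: 2864175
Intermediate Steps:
t = 1 (t = (1/2)*2 = 1)
h(B) = 4*B**2 (h(B) = (2*B)*(2*B) = 4*B**2)
T = 0 (T = (1*(4*(-5)**2))*0 = (1*(4*25))*0 = (1*100)*0 = 100*0 = 0)
x(b, d) = 0 (x(b, d) = (0*(-5))*(-11) = 0*(-11) = 0)
2864175 + x(-2207, 10 + 11*(-15)) = 2864175 + 0 = 2864175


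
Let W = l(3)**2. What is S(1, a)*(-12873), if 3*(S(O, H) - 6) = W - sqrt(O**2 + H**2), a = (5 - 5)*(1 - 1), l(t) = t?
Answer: -111566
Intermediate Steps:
W = 9 (W = 3**2 = 9)
a = 0 (a = 0*0 = 0)
S(O, H) = 9 - sqrt(H**2 + O**2)/3 (S(O, H) = 6 + (9 - sqrt(O**2 + H**2))/3 = 6 + (9 - sqrt(H**2 + O**2))/3 = 6 + (3 - sqrt(H**2 + O**2)/3) = 9 - sqrt(H**2 + O**2)/3)
S(1, a)*(-12873) = (9 - sqrt(0**2 + 1**2)/3)*(-12873) = (9 - sqrt(0 + 1)/3)*(-12873) = (9 - sqrt(1)/3)*(-12873) = (9 - 1/3*1)*(-12873) = (9 - 1/3)*(-12873) = (26/3)*(-12873) = -111566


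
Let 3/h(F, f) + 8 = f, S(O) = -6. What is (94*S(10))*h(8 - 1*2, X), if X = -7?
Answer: 564/5 ≈ 112.80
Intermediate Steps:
h(F, f) = 3/(-8 + f)
(94*S(10))*h(8 - 1*2, X) = (94*(-6))*(3/(-8 - 7)) = -1692/(-15) = -1692*(-1)/15 = -564*(-⅕) = 564/5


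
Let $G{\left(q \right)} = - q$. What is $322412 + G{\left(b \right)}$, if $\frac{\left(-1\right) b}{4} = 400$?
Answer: $324012$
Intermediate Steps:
$b = -1600$ ($b = \left(-4\right) 400 = -1600$)
$322412 + G{\left(b \right)} = 322412 - -1600 = 322412 + 1600 = 324012$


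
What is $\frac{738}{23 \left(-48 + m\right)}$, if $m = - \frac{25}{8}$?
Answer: $- \frac{5904}{9407} \approx -0.62762$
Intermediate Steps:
$m = - \frac{25}{8}$ ($m = \left(-25\right) \frac{1}{8} = - \frac{25}{8} \approx -3.125$)
$\frac{738}{23 \left(-48 + m\right)} = \frac{738}{23 \left(-48 - \frac{25}{8}\right)} = \frac{738}{23 \left(- \frac{409}{8}\right)} = \frac{738}{- \frac{9407}{8}} = 738 \left(- \frac{8}{9407}\right) = - \frac{5904}{9407}$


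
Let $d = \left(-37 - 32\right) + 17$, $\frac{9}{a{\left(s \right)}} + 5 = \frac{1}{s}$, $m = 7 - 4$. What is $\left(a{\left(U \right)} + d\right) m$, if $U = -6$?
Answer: $- \frac{4998}{31} \approx -161.23$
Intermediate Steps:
$m = 3$ ($m = 7 - 4 = 3$)
$a{\left(s \right)} = \frac{9}{-5 + \frac{1}{s}}$
$d = -52$ ($d = -69 + 17 = -52$)
$\left(a{\left(U \right)} + d\right) m = \left(\left(-9\right) \left(-6\right) \frac{1}{-1 + 5 \left(-6\right)} - 52\right) 3 = \left(\left(-9\right) \left(-6\right) \frac{1}{-1 - 30} - 52\right) 3 = \left(\left(-9\right) \left(-6\right) \frac{1}{-31} - 52\right) 3 = \left(\left(-9\right) \left(-6\right) \left(- \frac{1}{31}\right) - 52\right) 3 = \left(- \frac{54}{31} - 52\right) 3 = \left(- \frac{1666}{31}\right) 3 = - \frac{4998}{31}$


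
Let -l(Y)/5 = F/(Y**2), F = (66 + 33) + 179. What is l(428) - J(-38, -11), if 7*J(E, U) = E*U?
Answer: -38290321/641144 ≈ -59.722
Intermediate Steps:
J(E, U) = E*U/7 (J(E, U) = (E*U)/7 = E*U/7)
F = 278 (F = 99 + 179 = 278)
l(Y) = -1390/Y**2 (l(Y) = -1390/(Y**2) = -1390/Y**2)
l(428) - J(-38, -11) = -1390/428**2 - (-38)*(-11)/7 = -1390*1/183184 - 1*418/7 = -695/91592 - 418/7 = -38290321/641144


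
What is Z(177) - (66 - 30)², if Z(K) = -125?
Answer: -1421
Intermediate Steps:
Z(177) - (66 - 30)² = -125 - (66 - 30)² = -125 - 1*36² = -125 - 1*1296 = -125 - 1296 = -1421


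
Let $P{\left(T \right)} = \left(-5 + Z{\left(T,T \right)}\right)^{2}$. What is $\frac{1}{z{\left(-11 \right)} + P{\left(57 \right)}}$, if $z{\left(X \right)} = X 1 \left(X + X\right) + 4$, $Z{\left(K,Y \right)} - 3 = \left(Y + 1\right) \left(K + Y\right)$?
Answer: $\frac{1}{43692346} \approx 2.2887 \cdot 10^{-8}$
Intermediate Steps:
$Z{\left(K,Y \right)} = 3 + \left(1 + Y\right) \left(K + Y\right)$ ($Z{\left(K,Y \right)} = 3 + \left(Y + 1\right) \left(K + Y\right) = 3 + \left(1 + Y\right) \left(K + Y\right)$)
$z{\left(X \right)} = 4 + 2 X^{2}$ ($z{\left(X \right)} = X 1 \cdot 2 X + 4 = X 2 X + 4 = 2 X^{2} + 4 = 4 + 2 X^{2}$)
$P{\left(T \right)} = \left(-2 + 2 T + 2 T^{2}\right)^{2}$ ($P{\left(T \right)} = \left(-5 + \left(3 + T + T + T^{2} + T T\right)\right)^{2} = \left(-5 + \left(3 + T + T + T^{2} + T^{2}\right)\right)^{2} = \left(-5 + \left(3 + 2 T + 2 T^{2}\right)\right)^{2} = \left(-2 + 2 T + 2 T^{2}\right)^{2}$)
$\frac{1}{z{\left(-11 \right)} + P{\left(57 \right)}} = \frac{1}{\left(4 + 2 \left(-11\right)^{2}\right) + 4 \left(-1 + 57 + 57^{2}\right)^{2}} = \frac{1}{\left(4 + 2 \cdot 121\right) + 4 \left(-1 + 57 + 3249\right)^{2}} = \frac{1}{\left(4 + 242\right) + 4 \cdot 3305^{2}} = \frac{1}{246 + 4 \cdot 10923025} = \frac{1}{246 + 43692100} = \frac{1}{43692346}$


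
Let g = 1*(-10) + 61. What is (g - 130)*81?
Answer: -6399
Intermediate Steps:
g = 51 (g = -10 + 61 = 51)
(g - 130)*81 = (51 - 130)*81 = -79*81 = -6399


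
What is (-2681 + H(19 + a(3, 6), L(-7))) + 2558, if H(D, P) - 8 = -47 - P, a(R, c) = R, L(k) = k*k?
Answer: -211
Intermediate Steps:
L(k) = k²
H(D, P) = -39 - P (H(D, P) = 8 + (-47 - P) = -39 - P)
(-2681 + H(19 + a(3, 6), L(-7))) + 2558 = (-2681 + (-39 - 1*(-7)²)) + 2558 = (-2681 + (-39 - 1*49)) + 2558 = (-2681 + (-39 - 49)) + 2558 = (-2681 - 88) + 2558 = -2769 + 2558 = -211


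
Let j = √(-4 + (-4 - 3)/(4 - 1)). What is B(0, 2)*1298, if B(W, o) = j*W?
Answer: 0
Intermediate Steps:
j = I*√57/3 (j = √(-4 - 7/3) = √(-19/3) = I*√57/3 ≈ 2.5166*I)
B(W, o) = I*W*√57/3 (B(W, o) = (I*√57/3)*W = I*W*√57/3)
B(0, 2)*1298 = ((⅓)*I*0*√57)*1298 = 0*1298 = 0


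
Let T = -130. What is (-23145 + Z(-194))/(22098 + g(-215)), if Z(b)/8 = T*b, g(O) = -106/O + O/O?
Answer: 38402225/4751391 ≈ 8.0823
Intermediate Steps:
g(O) = 1 - 106/O (g(O) = -106/O + 1 = 1 - 106/O)
Z(b) = -1040*b (Z(b) = 8*(-130*b) = -1040*b)
(-23145 + Z(-194))/(22098 + g(-215)) = (-23145 - 1040*(-194))/(22098 + (-106 - 215)/(-215)) = (-23145 + 201760)/(22098 - 1/215*(-321)) = 178615/(22098 + 321/215) = 178615/(4751391/215) = 178615*(215/4751391) = 38402225/4751391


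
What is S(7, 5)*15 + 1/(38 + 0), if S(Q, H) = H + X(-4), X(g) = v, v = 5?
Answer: 5701/38 ≈ 150.03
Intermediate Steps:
X(g) = 5
S(Q, H) = 5 + H (S(Q, H) = H + 5 = 5 + H)
S(7, 5)*15 + 1/(38 + 0) = (5 + 5)*15 + 1/(38 + 0) = 10*15 + 1/38 = 150 + 1/38 = 5701/38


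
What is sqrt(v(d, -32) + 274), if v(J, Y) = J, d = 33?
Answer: sqrt(307) ≈ 17.521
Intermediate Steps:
sqrt(v(d, -32) + 274) = sqrt(33 + 274) = sqrt(307)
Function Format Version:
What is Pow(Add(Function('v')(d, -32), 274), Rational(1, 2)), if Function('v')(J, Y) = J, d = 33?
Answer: Pow(307, Rational(1, 2)) ≈ 17.521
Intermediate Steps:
Pow(Add(Function('v')(d, -32), 274), Rational(1, 2)) = Pow(Add(33, 274), Rational(1, 2)) = Pow(307, Rational(1, 2))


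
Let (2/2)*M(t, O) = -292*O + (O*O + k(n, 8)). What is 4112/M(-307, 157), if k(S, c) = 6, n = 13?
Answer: -4112/21189 ≈ -0.19406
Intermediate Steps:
M(t, O) = 6 + O**2 - 292*O (M(t, O) = -292*O + (O*O + 6) = -292*O + (O**2 + 6) = -292*O + (6 + O**2) = 6 + O**2 - 292*O)
4112/M(-307, 157) = 4112/(6 + 157**2 - 292*157) = 4112/(6 + 24649 - 45844) = 4112/(-21189) = 4112*(-1/21189) = -4112/21189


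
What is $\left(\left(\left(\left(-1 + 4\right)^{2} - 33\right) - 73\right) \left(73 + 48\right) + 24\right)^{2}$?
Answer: $137194369$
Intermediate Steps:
$\left(\left(\left(\left(-1 + 4\right)^{2} - 33\right) - 73\right) \left(73 + 48\right) + 24\right)^{2} = \left(\left(\left(3^{2} - 33\right) - 73\right) 121 + 24\right)^{2} = \left(\left(\left(9 - 33\right) - 73\right) 121 + 24\right)^{2} = \left(\left(-24 - 73\right) 121 + 24\right)^{2} = \left(\left(-97\right) 121 + 24\right)^{2} = \left(-11737 + 24\right)^{2} = \left(-11713\right)^{2} = 137194369$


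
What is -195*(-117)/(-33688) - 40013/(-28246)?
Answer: 351762727/475775624 ≈ 0.73935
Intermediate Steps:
-195*(-117)/(-33688) - 40013/(-28246) = 22815*(-1/33688) - 40013*(-1/28246) = -22815/33688 + 40013/28246 = 351762727/475775624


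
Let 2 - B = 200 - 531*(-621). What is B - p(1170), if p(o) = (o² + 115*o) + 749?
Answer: -1834148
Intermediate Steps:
p(o) = 749 + o² + 115*o
B = -329949 (B = 2 - (200 - 531*(-621)) = 2 - (200 + 329751) = 2 - 1*329951 = 2 - 329951 = -329949)
B - p(1170) = -329949 - (749 + 1170² + 115*1170) = -329949 - (749 + 1368900 + 134550) = -329949 - 1*1504199 = -329949 - 1504199 = -1834148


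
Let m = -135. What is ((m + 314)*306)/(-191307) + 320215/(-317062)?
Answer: -26208708331/20218726678 ≈ -1.2963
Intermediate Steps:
((m + 314)*306)/(-191307) + 320215/(-317062) = ((-135 + 314)*306)/(-191307) + 320215/(-317062) = (179*306)*(-1/191307) + 320215*(-1/317062) = 54774*(-1/191307) - 320215/317062 = -18258/63769 - 320215/317062 = -26208708331/20218726678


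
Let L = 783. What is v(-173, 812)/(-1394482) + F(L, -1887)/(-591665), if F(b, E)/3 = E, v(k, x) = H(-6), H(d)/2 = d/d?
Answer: 3946489636/412533096265 ≈ 0.0095665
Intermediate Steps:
H(d) = 2 (H(d) = 2*(d/d) = 2*1 = 2)
v(k, x) = 2
F(b, E) = 3*E
v(-173, 812)/(-1394482) + F(L, -1887)/(-591665) = 2/(-1394482) + (3*(-1887))/(-591665) = 2*(-1/1394482) - 5661*(-1/591665) = -1/697241 + 5661/591665 = 3946489636/412533096265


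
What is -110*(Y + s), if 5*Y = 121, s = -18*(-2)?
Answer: -6622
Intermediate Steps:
s = 36
Y = 121/5 (Y = (⅕)*121 = 121/5 ≈ 24.200)
-110*(Y + s) = -110*(121/5 + 36) = -110*301/5 = -6622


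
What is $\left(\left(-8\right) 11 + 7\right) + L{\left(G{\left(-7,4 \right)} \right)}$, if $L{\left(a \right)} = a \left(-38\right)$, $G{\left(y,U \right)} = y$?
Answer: $185$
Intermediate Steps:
$L{\left(a \right)} = - 38 a$
$\left(\left(-8\right) 11 + 7\right) + L{\left(G{\left(-7,4 \right)} \right)} = \left(\left(-8\right) 11 + 7\right) - -266 = \left(-88 + 7\right) + 266 = -81 + 266 = 185$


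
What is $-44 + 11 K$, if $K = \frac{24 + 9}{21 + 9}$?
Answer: $- \frac{319}{10} \approx -31.9$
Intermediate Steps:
$K = \frac{11}{10}$ ($K = \frac{33}{30} = 33 \cdot \frac{1}{30} = \frac{11}{10} \approx 1.1$)
$-44 + 11 K = -44 + 11 \cdot \frac{11}{10} = -44 + \frac{121}{10} = - \frac{319}{10}$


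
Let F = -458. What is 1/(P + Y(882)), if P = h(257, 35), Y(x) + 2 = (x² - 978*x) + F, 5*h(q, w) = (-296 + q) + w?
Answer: -5/425664 ≈ -1.1746e-5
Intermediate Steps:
h(q, w) = -296/5 + q/5 + w/5 (h(q, w) = ((-296 + q) + w)/5 = (-296 + q + w)/5 = -296/5 + q/5 + w/5)
Y(x) = -460 + x² - 978*x (Y(x) = -2 + ((x² - 978*x) - 458) = -2 + (-458 + x² - 978*x) = -460 + x² - 978*x)
P = -⅘ (P = -296/5 + (⅕)*257 + (⅕)*35 = -296/5 + 257/5 + 7 = -⅘ ≈ -0.80000)
1/(P + Y(882)) = 1/(-⅘ + (-460 + 882² - 978*882)) = 1/(-⅘ + (-460 + 777924 - 862596)) = 1/(-⅘ - 85132) = 1/(-425664/5) = -5/425664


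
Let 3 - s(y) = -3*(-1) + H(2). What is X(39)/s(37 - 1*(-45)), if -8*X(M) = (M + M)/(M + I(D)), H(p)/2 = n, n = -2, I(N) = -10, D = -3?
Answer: -39/464 ≈ -0.084052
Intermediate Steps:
H(p) = -4 (H(p) = 2*(-2) = -4)
X(M) = -M/(4*(-10 + M)) (X(M) = -(M + M)/(8*(M - 10)) = -2*M/(8*(-10 + M)) = -M/(4*(-10 + M)))
s(y) = 4 (s(y) = 3 - (-3*(-1) - 4) = 3 - (3 - 4) = 3 - 1*(-1) = 3 + 1 = 4)
X(39)/s(37 - 1*(-45)) = -1*39/(-40 + 4*39)/4 = -1*39/(-40 + 156)*(¼) = -1*39/116*(¼) = -1*39*1/116*(¼) = -39/116*¼ = -39/464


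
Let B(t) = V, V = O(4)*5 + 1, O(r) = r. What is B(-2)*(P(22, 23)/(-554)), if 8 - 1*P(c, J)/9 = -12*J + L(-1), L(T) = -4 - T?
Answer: -54243/554 ≈ -97.911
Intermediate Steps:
P(c, J) = 99 + 108*J (P(c, J) = 72 - 9*(-12*J + (-4 - 1*(-1))) = 72 - 9*(-12*J + (-4 + 1)) = 72 - 9*(-12*J - 3) = 72 - 9*(-3 - 12*J) = 72 + (27 + 108*J) = 99 + 108*J)
V = 21 (V = 4*5 + 1 = 20 + 1 = 21)
B(t) = 21
B(-2)*(P(22, 23)/(-554)) = 21*((99 + 108*23)/(-554)) = 21*((99 + 2484)*(-1/554)) = 21*(2583*(-1/554)) = 21*(-2583/554) = -54243/554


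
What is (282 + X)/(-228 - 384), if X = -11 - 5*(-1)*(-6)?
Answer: -241/612 ≈ -0.39379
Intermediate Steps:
X = -41 (X = -11 + 5*(-6) = -11 - 30 = -41)
(282 + X)/(-228 - 384) = (282 - 41)/(-228 - 384) = 241/(-612) = 241*(-1/612) = -241/612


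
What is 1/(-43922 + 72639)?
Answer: 1/28717 ≈ 3.4823e-5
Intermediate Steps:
1/(-43922 + 72639) = 1/28717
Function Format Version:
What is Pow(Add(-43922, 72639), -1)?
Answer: Rational(1, 28717) ≈ 3.4823e-5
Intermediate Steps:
Pow(Add(-43922, 72639), -1) = Pow(28717, -1) = Rational(1, 28717)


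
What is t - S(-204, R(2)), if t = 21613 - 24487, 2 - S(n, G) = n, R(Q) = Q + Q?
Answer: -3080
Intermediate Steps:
R(Q) = 2*Q
S(n, G) = 2 - n
t = -2874
t - S(-204, R(2)) = -2874 - (2 - 1*(-204)) = -2874 - (2 + 204) = -2874 - 1*206 = -2874 - 206 = -3080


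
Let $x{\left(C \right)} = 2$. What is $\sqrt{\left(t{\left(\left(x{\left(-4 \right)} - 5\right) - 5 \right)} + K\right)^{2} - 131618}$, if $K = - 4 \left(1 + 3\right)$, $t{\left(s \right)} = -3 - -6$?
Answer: $i \sqrt{131449} \approx 362.56 i$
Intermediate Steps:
$t{\left(s \right)} = 3$ ($t{\left(s \right)} = -3 + 6 = 3$)
$K = -16$ ($K = \left(-4\right) 4 = -16$)
$\sqrt{\left(t{\left(\left(x{\left(-4 \right)} - 5\right) - 5 \right)} + K\right)^{2} - 131618} = \sqrt{\left(3 - 16\right)^{2} - 131618} = \sqrt{\left(-13\right)^{2} - 131618} = \sqrt{169 - 131618} = \sqrt{-131449} = i \sqrt{131449}$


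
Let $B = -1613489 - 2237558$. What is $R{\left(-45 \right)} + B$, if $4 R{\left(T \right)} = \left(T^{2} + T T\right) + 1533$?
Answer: $- \frac{15398605}{4} \approx -3.8497 \cdot 10^{6}$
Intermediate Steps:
$B = -3851047$ ($B = -1613489 - 2237558 = -3851047$)
$R{\left(T \right)} = \frac{1533}{4} + \frac{T^{2}}{2}$ ($R{\left(T \right)} = \frac{\left(T^{2} + T T\right) + 1533}{4} = \frac{\left(T^{2} + T^{2}\right) + 1533}{4} = \frac{2 T^{2} + 1533}{4} = \frac{1533 + 2 T^{2}}{4} = \frac{1533}{4} + \frac{T^{2}}{2}$)
$R{\left(-45 \right)} + B = \left(\frac{1533}{4} + \frac{\left(-45\right)^{2}}{2}\right) - 3851047 = \left(\frac{1533}{4} + \frac{1}{2} \cdot 2025\right) - 3851047 = \left(\frac{1533}{4} + \frac{2025}{2}\right) - 3851047 = \frac{5583}{4} - 3851047 = - \frac{15398605}{4}$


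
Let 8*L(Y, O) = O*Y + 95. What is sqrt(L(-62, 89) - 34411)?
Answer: I*sqrt(561422)/4 ≈ 187.32*I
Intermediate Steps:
L(Y, O) = 95/8 + O*Y/8 (L(Y, O) = (O*Y + 95)/8 = (95 + O*Y)/8 = 95/8 + O*Y/8)
sqrt(L(-62, 89) - 34411) = sqrt((95/8 + (1/8)*89*(-62)) - 34411) = sqrt((95/8 - 2759/4) - 34411) = sqrt(-5423/8 - 34411) = sqrt(-280711/8) = I*sqrt(561422)/4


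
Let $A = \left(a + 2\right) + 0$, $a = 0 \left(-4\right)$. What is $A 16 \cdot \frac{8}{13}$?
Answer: $\frac{256}{13} \approx 19.692$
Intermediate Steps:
$a = 0$
$A = 2$ ($A = \left(0 + 2\right) + 0 = 2 + 0 = 2$)
$A 16 \cdot \frac{8}{13} = 2 \cdot 16 \cdot \frac{8}{13} = 32 \cdot 8 \cdot \frac{1}{13} = 32 \cdot \frac{8}{13} = \frac{256}{13}$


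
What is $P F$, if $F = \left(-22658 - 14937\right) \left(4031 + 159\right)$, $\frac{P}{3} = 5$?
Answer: $-2362845750$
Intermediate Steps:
$P = 15$ ($P = 3 \cdot 5 = 15$)
$F = -157523050$ ($F = \left(-37595\right) 4190 = -157523050$)
$P F = 15 \left(-157523050\right) = -2362845750$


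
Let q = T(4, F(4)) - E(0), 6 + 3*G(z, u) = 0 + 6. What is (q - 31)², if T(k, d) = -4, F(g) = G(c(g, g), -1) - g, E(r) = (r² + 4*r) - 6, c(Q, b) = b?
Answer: 841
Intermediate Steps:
E(r) = -6 + r² + 4*r
G(z, u) = 0 (G(z, u) = -2 + (0 + 6)/3 = -2 + (⅓)*6 = -2 + 2 = 0)
F(g) = -g (F(g) = 0 - g = -g)
q = 2 (q = -4 - (-6 + 0² + 4*0) = -4 - (-6 + 0 + 0) = -4 - 1*(-6) = -4 + 6 = 2)
(q - 31)² = (2 - 31)² = (-29)² = 841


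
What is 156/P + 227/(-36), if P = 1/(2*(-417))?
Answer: -4683971/36 ≈ -1.3011e+5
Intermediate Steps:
P = -1/834 (P = (1/2)*(-1/417) = -1/834 ≈ -0.0011990)
156/P + 227/(-36) = 156/(-1/834) + 227/(-36) = 156*(-834) + 227*(-1/36) = -130104 - 227/36 = -4683971/36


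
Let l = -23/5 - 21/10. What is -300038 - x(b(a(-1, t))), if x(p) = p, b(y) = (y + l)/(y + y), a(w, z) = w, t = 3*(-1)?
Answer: -6000837/20 ≈ -3.0004e+5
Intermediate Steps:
l = -67/10 (l = -23*⅕ - 21*⅒ = -23/5 - 21/10 = -67/10 ≈ -6.7000)
t = -3
b(y) = (-67/10 + y)/(2*y) (b(y) = (y - 67/10)/(y + y) = (-67/10 + y)/((2*y)) = (-67/10 + y)*(1/(2*y)) = (-67/10 + y)/(2*y))
-300038 - x(b(a(-1, t))) = -300038 - (-67 + 10*(-1))/(20*(-1)) = -300038 - (-1)*(-67 - 10)/20 = -300038 - (-1)*(-77)/20 = -300038 - 1*77/20 = -300038 - 77/20 = -6000837/20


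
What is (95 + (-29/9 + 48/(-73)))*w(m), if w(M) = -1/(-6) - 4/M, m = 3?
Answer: -209531/1971 ≈ -106.31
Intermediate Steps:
w(M) = 1/6 - 4/M (w(M) = -1*(-1/6) - 4/M = 1/6 - 4/M)
(95 + (-29/9 + 48/(-73)))*w(m) = (95 + (-29/9 + 48/(-73)))*((1/6)*(-24 + 3)/3) = (95 + (-29*1/9 + 48*(-1/73)))*((1/6)*(1/3)*(-21)) = (95 + (-29/9 - 48/73))*(-7/6) = (95 - 2549/657)*(-7/6) = (59866/657)*(-7/6) = -209531/1971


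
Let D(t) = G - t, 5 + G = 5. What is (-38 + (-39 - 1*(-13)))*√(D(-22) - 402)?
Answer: -128*I*√95 ≈ -1247.6*I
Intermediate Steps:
G = 0 (G = -5 + 5 = 0)
D(t) = -t (D(t) = 0 - t = -t)
(-38 + (-39 - 1*(-13)))*√(D(-22) - 402) = (-38 + (-39 - 1*(-13)))*√(-1*(-22) - 402) = (-38 + (-39 + 13))*√(22 - 402) = (-38 - 26)*√(-380) = -128*I*√95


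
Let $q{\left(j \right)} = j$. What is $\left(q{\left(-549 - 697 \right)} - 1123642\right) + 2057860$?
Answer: $932972$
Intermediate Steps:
$\left(q{\left(-549 - 697 \right)} - 1123642\right) + 2057860 = \left(\left(-549 - 697\right) - 1123642\right) + 2057860 = \left(-1246 - 1123642\right) + 2057860 = -1124888 + 2057860 = 932972$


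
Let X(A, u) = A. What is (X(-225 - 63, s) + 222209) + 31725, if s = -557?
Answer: 253646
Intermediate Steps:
(X(-225 - 63, s) + 222209) + 31725 = ((-225 - 63) + 222209) + 31725 = (-288 + 222209) + 31725 = 221921 + 31725 = 253646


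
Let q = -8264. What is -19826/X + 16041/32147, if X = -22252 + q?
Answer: 563426789/490498926 ≈ 1.1487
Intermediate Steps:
X = -30516 (X = -22252 - 8264 = -30516)
-19826/X + 16041/32147 = -19826/(-30516) + 16041/32147 = -19826*(-1/30516) + 16041*(1/32147) = 9913/15258 + 16041/32147 = 563426789/490498926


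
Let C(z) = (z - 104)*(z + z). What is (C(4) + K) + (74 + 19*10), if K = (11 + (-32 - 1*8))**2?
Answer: 305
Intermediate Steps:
K = 841 (K = (11 + (-32 - 8))**2 = (11 - 40)**2 = (-29)**2 = 841)
C(z) = 2*z*(-104 + z) (C(z) = (-104 + z)*(2*z) = 2*z*(-104 + z))
(C(4) + K) + (74 + 19*10) = (2*4*(-104 + 4) + 841) + (74 + 19*10) = (2*4*(-100) + 841) + (74 + 190) = (-800 + 841) + 264 = 41 + 264 = 305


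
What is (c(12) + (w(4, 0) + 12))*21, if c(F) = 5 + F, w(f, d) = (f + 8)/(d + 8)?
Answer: 1281/2 ≈ 640.50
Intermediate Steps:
w(f, d) = (8 + f)/(8 + d)
(c(12) + (w(4, 0) + 12))*21 = ((5 + 12) + ((8 + 4)/(8 + 0) + 12))*21 = (17 + (12/8 + 12))*21 = (17 + ((⅛)*12 + 12))*21 = (17 + (3/2 + 12))*21 = (17 + 27/2)*21 = (61/2)*21 = 1281/2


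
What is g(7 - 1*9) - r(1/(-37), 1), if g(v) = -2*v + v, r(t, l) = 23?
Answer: -21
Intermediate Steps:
g(v) = -v
g(7 - 1*9) - r(1/(-37), 1) = -(7 - 1*9) - 1*23 = -(7 - 9) - 23 = -1*(-2) - 23 = 2 - 23 = -21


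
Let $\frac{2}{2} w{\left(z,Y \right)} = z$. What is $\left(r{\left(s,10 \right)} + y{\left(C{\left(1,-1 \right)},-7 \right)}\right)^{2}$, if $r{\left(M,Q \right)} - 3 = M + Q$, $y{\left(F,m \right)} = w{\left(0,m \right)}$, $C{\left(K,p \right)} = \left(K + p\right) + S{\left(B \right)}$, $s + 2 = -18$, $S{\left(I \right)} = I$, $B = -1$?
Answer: $49$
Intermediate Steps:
$w{\left(z,Y \right)} = z$
$s = -20$ ($s = -2 - 18 = -20$)
$C{\left(K,p \right)} = -1 + K + p$ ($C{\left(K,p \right)} = \left(K + p\right) - 1 = -1 + K + p$)
$y{\left(F,m \right)} = 0$
$r{\left(M,Q \right)} = 3 + M + Q$ ($r{\left(M,Q \right)} = 3 + \left(M + Q\right) = 3 + M + Q$)
$\left(r{\left(s,10 \right)} + y{\left(C{\left(1,-1 \right)},-7 \right)}\right)^{2} = \left(\left(3 - 20 + 10\right) + 0\right)^{2} = \left(-7 + 0\right)^{2} = \left(-7\right)^{2} = 49$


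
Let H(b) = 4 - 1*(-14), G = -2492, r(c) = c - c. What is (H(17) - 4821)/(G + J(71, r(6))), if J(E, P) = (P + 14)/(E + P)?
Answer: 341013/176918 ≈ 1.9275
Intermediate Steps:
r(c) = 0
J(E, P) = (14 + P)/(E + P)
H(b) = 18 (H(b) = 4 + 14 = 18)
(H(17) - 4821)/(G + J(71, r(6))) = (18 - 4821)/(-2492 + (14 + 0)/(71 + 0)) = -4803/(-2492 + 14/71) = -4803/(-176918/71) = -4803*(-71/176918) = 341013/176918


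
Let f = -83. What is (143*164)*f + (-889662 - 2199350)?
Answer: -5035528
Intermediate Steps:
(143*164)*f + (-889662 - 2199350) = (143*164)*(-83) + (-889662 - 2199350) = 23452*(-83) - 3089012 = -1946516 - 3089012 = -5035528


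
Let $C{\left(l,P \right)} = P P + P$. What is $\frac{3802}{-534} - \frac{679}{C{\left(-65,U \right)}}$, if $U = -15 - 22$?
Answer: $- \frac{904475}{118548} \approx -7.6296$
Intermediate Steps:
$U = -37$
$C{\left(l,P \right)} = P + P^{2}$ ($C{\left(l,P \right)} = P^{2} + P = P + P^{2}$)
$\frac{3802}{-534} - \frac{679}{C{\left(-65,U \right)}} = \frac{3802}{-534} - \frac{679}{\left(-37\right) \left(1 - 37\right)} = 3802 \left(- \frac{1}{534}\right) - \frac{679}{\left(-37\right) \left(-36\right)} = - \frac{1901}{267} - \frac{679}{1332} = - \frac{904475}{118548}$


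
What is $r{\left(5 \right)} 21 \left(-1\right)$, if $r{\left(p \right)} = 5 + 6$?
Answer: $-231$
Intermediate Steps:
$r{\left(p \right)} = 11$
$r{\left(5 \right)} 21 \left(-1\right) = 11 \cdot 21 \left(-1\right) = 231 \left(-1\right) = -231$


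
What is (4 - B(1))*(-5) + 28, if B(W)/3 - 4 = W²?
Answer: 83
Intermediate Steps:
B(W) = 12 + 3*W²
(4 - B(1))*(-5) + 28 = (4 - (12 + 3*1²))*(-5) + 28 = (4 - (12 + 3*1))*(-5) + 28 = (4 - (12 + 3))*(-5) + 28 = (4 - 1*15)*(-5) + 28 = (4 - 15)*(-5) + 28 = -11*(-5) + 28 = 55 + 28 = 83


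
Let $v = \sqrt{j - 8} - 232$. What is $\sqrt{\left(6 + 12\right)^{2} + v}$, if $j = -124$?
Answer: $\sqrt{92 + 2 i \sqrt{33}} \approx 9.6103 + 0.59775 i$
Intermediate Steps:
$v = -232 + 2 i \sqrt{33}$ ($v = \sqrt{-124 - 8} - 232 = \sqrt{-132} - 232 = 2 i \sqrt{33} - 232 = -232 + 2 i \sqrt{33} \approx -232.0 + 11.489 i$)
$\sqrt{\left(6 + 12\right)^{2} + v} = \sqrt{\left(6 + 12\right)^{2} - \left(232 - 2 i \sqrt{33}\right)} = \sqrt{18^{2} - \left(232 - 2 i \sqrt{33}\right)} = \sqrt{324 - \left(232 - 2 i \sqrt{33}\right)} = \sqrt{92 + 2 i \sqrt{33}}$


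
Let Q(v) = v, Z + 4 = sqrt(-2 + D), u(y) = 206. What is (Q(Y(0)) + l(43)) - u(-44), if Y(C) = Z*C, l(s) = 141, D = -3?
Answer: -65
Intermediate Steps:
Z = -4 + I*sqrt(5) (Z = -4 + sqrt(-2 - 3) = -4 + sqrt(-5) = -4 + I*sqrt(5) ≈ -4.0 + 2.2361*I)
Y(C) = C*(-4 + I*sqrt(5)) (Y(C) = (-4 + I*sqrt(5))*C = C*(-4 + I*sqrt(5)))
(Q(Y(0)) + l(43)) - u(-44) = (0*(-4 + I*sqrt(5)) + 141) - 1*206 = (0 + 141) - 206 = 141 - 206 = -65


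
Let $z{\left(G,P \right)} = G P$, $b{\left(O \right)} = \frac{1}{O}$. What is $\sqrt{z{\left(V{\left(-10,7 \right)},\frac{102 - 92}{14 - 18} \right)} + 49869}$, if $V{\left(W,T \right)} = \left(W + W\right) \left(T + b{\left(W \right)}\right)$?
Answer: $\sqrt{50214} \approx 224.08$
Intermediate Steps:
$V{\left(W,T \right)} = 2 W \left(T + \frac{1}{W}\right)$ ($V{\left(W,T \right)} = \left(W + W\right) \left(T + \frac{1}{W}\right) = 2 W \left(T + \frac{1}{W}\right)$)
$\sqrt{z{\left(V{\left(-10,7 \right)},\frac{102 - 92}{14 - 18} \right)} + 49869} = \sqrt{\left(2 + 2 \cdot 7 \left(-10\right)\right) \frac{102 - 92}{14 - 18} + 49869} = \sqrt{\left(2 - 140\right) \frac{10}{-4} + 49869} = \sqrt{- 138 \cdot 10 \left(- \frac{1}{4}\right) + 49869} = \sqrt{\left(-138\right) \left(- \frac{5}{2}\right) + 49869} = \sqrt{345 + 49869} = \sqrt{50214}$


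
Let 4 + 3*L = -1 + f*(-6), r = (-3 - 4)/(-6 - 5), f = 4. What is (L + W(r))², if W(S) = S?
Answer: 88804/1089 ≈ 81.546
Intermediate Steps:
r = 7/11 (r = -7/(-11) = -7*(-1/11) = 7/11 ≈ 0.63636)
L = -29/3 (L = -4/3 + (-1 + 4*(-6))/3 = -4/3 + (-1 - 24)/3 = -4/3 + (⅓)*(-25) = -4/3 - 25/3 = -29/3 ≈ -9.6667)
(L + W(r))² = (-29/3 + 7/11)² = (-298/33)² = 88804/1089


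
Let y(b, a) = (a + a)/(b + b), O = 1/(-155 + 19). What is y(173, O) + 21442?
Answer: 504487375/23528 ≈ 21442.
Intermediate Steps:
O = -1/136 (O = 1/(-136) = -1/136 ≈ -0.0073529)
y(b, a) = a/b (y(b, a) = (2*a)/((2*b)) = (2*a)*(1/(2*b)) = a/b)
y(173, O) + 21442 = -1/136/173 + 21442 = -1/136*1/173 + 21442 = -1/23528 + 21442 = 504487375/23528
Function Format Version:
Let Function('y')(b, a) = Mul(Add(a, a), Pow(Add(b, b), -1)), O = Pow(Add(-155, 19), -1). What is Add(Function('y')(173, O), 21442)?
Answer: Rational(504487375, 23528) ≈ 21442.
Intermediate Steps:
O = Rational(-1, 136) (O = Pow(-136, -1) = Rational(-1, 136) ≈ -0.0073529)
Function('y')(b, a) = Mul(a, Pow(b, -1)) (Function('y')(b, a) = Mul(Mul(2, a), Pow(Mul(2, b), -1)) = Mul(Mul(2, a), Mul(Rational(1, 2), Pow(b, -1))) = Mul(a, Pow(b, -1)))
Add(Function('y')(173, O), 21442) = Add(Mul(Rational(-1, 136), Pow(173, -1)), 21442) = Add(Mul(Rational(-1, 136), Rational(1, 173)), 21442) = Add(Rational(-1, 23528), 21442) = Rational(504487375, 23528)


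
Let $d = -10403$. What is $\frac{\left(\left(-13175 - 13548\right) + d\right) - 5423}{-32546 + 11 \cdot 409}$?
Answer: $\frac{14183}{9349} \approx 1.5171$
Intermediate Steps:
$\frac{\left(\left(-13175 - 13548\right) + d\right) - 5423}{-32546 + 11 \cdot 409} = \frac{\left(\left(-13175 - 13548\right) - 10403\right) - 5423}{-32546 + 11 \cdot 409} = \frac{\left(-26723 - 10403\right) - 5423}{-32546 + 4499} = \frac{-37126 - 5423}{-28047} = \left(-42549\right) \left(- \frac{1}{28047}\right) = \frac{14183}{9349}$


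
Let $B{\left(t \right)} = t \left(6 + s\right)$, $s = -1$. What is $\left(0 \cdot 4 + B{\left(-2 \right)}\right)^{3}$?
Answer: $-1000$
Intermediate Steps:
$B{\left(t \right)} = 5 t$ ($B{\left(t \right)} = t \left(6 - 1\right) = t 5 = 5 t$)
$\left(0 \cdot 4 + B{\left(-2 \right)}\right)^{3} = \left(0 \cdot 4 + 5 \left(-2\right)\right)^{3} = \left(0 - 10\right)^{3} = \left(-10\right)^{3} = -1000$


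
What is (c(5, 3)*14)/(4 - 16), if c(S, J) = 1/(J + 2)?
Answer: -7/30 ≈ -0.23333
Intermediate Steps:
c(S, J) = 1/(2 + J)
(c(5, 3)*14)/(4 - 16) = (14/(2 + 3))/(4 - 16) = (14/5)/(-12) = ((⅕)*14)*(-1/12) = (14/5)*(-1/12) = -7/30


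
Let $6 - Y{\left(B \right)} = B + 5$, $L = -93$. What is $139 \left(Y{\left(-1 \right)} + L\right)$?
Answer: $-12649$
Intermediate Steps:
$Y{\left(B \right)} = 1 - B$ ($Y{\left(B \right)} = 6 - \left(B + 5\right) = 6 - \left(5 + B\right) = 1 - B$)
$139 \left(Y{\left(-1 \right)} + L\right) = 139 \left(\left(1 - -1\right) - 93\right) = 139 \left(\left(1 + 1\right) - 93\right) = 139 \left(2 - 93\right) = 139 \left(-91\right) = -12649$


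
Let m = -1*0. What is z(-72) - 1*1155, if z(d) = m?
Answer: -1155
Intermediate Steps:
m = 0
z(d) = 0
z(-72) - 1*1155 = 0 - 1*1155 = 0 - 1155 = -1155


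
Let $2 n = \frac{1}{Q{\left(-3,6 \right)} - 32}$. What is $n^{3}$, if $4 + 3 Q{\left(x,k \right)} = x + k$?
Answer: $- \frac{27}{7301384} \approx -3.6979 \cdot 10^{-6}$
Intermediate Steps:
$Q{\left(x,k \right)} = - \frac{4}{3} + \frac{k}{3} + \frac{x}{3}$ ($Q{\left(x,k \right)} = - \frac{4}{3} + \frac{x + k}{3} = - \frac{4}{3} + \frac{k + x}{3} = - \frac{4}{3} + \left(\frac{k}{3} + \frac{x}{3}\right) = - \frac{4}{3} + \frac{k}{3} + \frac{x}{3}$)
$n = - \frac{3}{194}$ ($n = \frac{1}{2 \left(\left(- \frac{4}{3} + \frac{1}{3} \cdot 6 + \frac{1}{3} \left(-3\right)\right) - 32\right)} = \frac{1}{2 \left(\left(- \frac{4}{3} + 2 - 1\right) - 32\right)} = \frac{1}{2 \left(- \frac{1}{3} - 32\right)} = \frac{1}{2 \left(- \frac{97}{3}\right)} = \frac{1}{2} \left(- \frac{3}{97}\right) = - \frac{3}{194} \approx -0.015464$)
$n^{3} = \left(- \frac{3}{194}\right)^{3} = - \frac{27}{7301384}$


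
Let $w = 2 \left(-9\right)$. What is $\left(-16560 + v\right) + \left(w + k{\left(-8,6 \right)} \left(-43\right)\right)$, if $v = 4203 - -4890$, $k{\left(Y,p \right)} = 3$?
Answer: $-7614$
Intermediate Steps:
$w = -18$
$v = 9093$ ($v = 4203 + 4890 = 9093$)
$\left(-16560 + v\right) + \left(w + k{\left(-8,6 \right)} \left(-43\right)\right) = \left(-16560 + 9093\right) + \left(-18 + 3 \left(-43\right)\right) = -7467 - 147 = -7614$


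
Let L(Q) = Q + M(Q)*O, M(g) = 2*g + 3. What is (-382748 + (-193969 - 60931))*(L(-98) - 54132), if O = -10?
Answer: 33348990400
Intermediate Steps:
M(g) = 3 + 2*g
L(Q) = -30 - 19*Q (L(Q) = Q + (3 + 2*Q)*(-10) = Q + (-30 - 20*Q) = -30 - 19*Q)
(-382748 + (-193969 - 60931))*(L(-98) - 54132) = (-382748 + (-193969 - 60931))*((-30 - 19*(-98)) - 54132) = (-382748 - 254900)*((-30 + 1862) - 54132) = -637648*(1832 - 54132) = -637648*(-52300) = 33348990400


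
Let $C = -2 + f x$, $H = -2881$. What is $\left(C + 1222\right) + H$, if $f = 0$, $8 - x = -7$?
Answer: $-1661$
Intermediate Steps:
$x = 15$ ($x = 8 - -7 = 8 + 7 = 15$)
$C = -2$ ($C = -2 + 0 \cdot 15 = -2 + 0 = -2$)
$\left(C + 1222\right) + H = \left(-2 + 1222\right) - 2881 = 1220 - 2881 = -1661$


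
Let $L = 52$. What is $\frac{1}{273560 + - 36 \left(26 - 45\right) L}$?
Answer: $\frac{1}{309128} \approx 3.2349 \cdot 10^{-6}$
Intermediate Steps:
$\frac{1}{273560 + - 36 \left(26 - 45\right) L} = \frac{1}{273560 + - 36 \left(26 - 45\right) 52} = \frac{1}{273560 + \left(-36\right) \left(-19\right) 52} = \frac{1}{273560 + 684 \cdot 52} = \frac{1}{273560 + 35568} = \frac{1}{309128}$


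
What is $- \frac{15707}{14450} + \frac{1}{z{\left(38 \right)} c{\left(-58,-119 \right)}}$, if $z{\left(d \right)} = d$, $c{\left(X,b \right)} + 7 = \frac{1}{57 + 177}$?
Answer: $- \frac{490225471}{449438350} \approx -1.0908$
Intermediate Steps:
$c{\left(X,b \right)} = - \frac{1637}{234}$ ($c{\left(X,b \right)} = -7 + \frac{1}{57 + 177} = -7 + \frac{1}{234} = - \frac{1637}{234}$)
$- \frac{15707}{14450} + \frac{1}{z{\left(38 \right)} c{\left(-58,-119 \right)}} = - \frac{15707}{14450} + \frac{1}{38 \left(- \frac{1637}{234}\right)} = \left(-15707\right) \frac{1}{14450} + \frac{1}{38} \left(- \frac{234}{1637}\right) = - \frac{15707}{14450} - \frac{117}{31103} = - \frac{490225471}{449438350}$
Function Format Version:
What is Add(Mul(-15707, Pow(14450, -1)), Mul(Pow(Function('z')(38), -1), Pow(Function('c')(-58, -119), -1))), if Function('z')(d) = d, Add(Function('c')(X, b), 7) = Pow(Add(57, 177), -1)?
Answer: Rational(-490225471, 449438350) ≈ -1.0908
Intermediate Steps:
Function('c')(X, b) = Rational(-1637, 234) (Function('c')(X, b) = Add(-7, Pow(Add(57, 177), -1)) = Add(-7, Pow(234, -1)) = Add(-7, Rational(1, 234)) = Rational(-1637, 234))
Add(Mul(-15707, Pow(14450, -1)), Mul(Pow(Function('z')(38), -1), Pow(Function('c')(-58, -119), -1))) = Add(Mul(-15707, Pow(14450, -1)), Mul(Pow(38, -1), Pow(Rational(-1637, 234), -1))) = Add(Mul(-15707, Rational(1, 14450)), Mul(Rational(1, 38), Rational(-234, 1637))) = Add(Rational(-15707, 14450), Rational(-117, 31103)) = Rational(-490225471, 449438350)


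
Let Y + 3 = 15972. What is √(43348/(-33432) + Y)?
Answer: √1115442507270/8358 ≈ 126.36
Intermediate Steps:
Y = 15969 (Y = -3 + 15972 = 15969)
√(43348/(-33432) + Y) = √(43348/(-33432) + 15969) = √(43348*(-1/33432) + 15969) = √(-10837/8358 + 15969) = √(133458065/8358) = √1115442507270/8358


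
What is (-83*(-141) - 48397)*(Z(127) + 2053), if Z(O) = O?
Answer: -79992920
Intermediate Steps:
(-83*(-141) - 48397)*(Z(127) + 2053) = (-83*(-141) - 48397)*(127 + 2053) = (11703 - 48397)*2180 = -36694*2180 = -79992920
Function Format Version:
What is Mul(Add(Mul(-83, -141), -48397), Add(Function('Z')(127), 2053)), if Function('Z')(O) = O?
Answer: -79992920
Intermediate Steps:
Mul(Add(Mul(-83, -141), -48397), Add(Function('Z')(127), 2053)) = Mul(Add(Mul(-83, -141), -48397), Add(127, 2053)) = Mul(Add(11703, -48397), 2180) = Mul(-36694, 2180) = -79992920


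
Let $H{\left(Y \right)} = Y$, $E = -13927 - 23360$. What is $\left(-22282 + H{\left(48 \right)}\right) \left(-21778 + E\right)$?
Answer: $1313251210$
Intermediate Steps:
$E = -37287$
$\left(-22282 + H{\left(48 \right)}\right) \left(-21778 + E\right) = \left(-22282 + 48\right) \left(-21778 - 37287\right) = \left(-22234\right) \left(-59065\right) = 1313251210$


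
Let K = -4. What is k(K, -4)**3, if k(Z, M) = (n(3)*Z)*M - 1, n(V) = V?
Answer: 103823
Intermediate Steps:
k(Z, M) = -1 + 3*M*Z (k(Z, M) = (3*Z)*M - 1 = 3*M*Z - 1 = -1 + 3*M*Z)
k(K, -4)**3 = (-1 + 3*(-4)*(-4))**3 = (-1 + 48)**3 = 47**3 = 103823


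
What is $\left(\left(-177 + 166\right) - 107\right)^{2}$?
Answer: $13924$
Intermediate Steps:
$\left(\left(-177 + 166\right) - 107\right)^{2} = \left(-11 - 107\right)^{2} = \left(-118\right)^{2} = 13924$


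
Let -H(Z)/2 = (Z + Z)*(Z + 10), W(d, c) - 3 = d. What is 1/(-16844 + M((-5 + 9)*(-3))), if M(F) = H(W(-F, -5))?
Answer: -1/18344 ≈ -5.4514e-5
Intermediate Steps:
W(d, c) = 3 + d
H(Z) = -4*Z*(10 + Z) (H(Z) = -2*(Z + Z)*(Z + 10) = -2*2*Z*(10 + Z) = -4*Z*(10 + Z))
M(F) = -4*(3 - F)*(13 - F) (M(F) = -4*(3 - F)*(10 + (3 - F)) = -4*(3 - F)*(13 - F))
1/(-16844 + M((-5 + 9)*(-3))) = 1/(-16844 - 4*(-13 + (-5 + 9)*(-3))*(-3 + (-5 + 9)*(-3))) = 1/(-16844 - 4*(-13 + 4*(-3))*(-3 + 4*(-3))) = 1/(-16844 - 4*(-13 - 12)*(-3 - 12)) = 1/(-16844 - 4*(-25)*(-15)) = 1/(-16844 - 1500) = 1/(-18344) = -1/18344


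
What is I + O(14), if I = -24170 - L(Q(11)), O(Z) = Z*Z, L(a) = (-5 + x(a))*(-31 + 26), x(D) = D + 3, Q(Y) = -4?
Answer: -24004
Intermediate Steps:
x(D) = 3 + D
L(a) = 10 - 5*a (L(a) = (-5 + (3 + a))*(-31 + 26) = (-2 + a)*(-5) = 10 - 5*a)
O(Z) = Z²
I = -24200 (I = -24170 - (10 - 5*(-4)) = -24170 - (10 + 20) = -24170 - 1*30 = -24170 - 30 = -24200)
I + O(14) = -24200 + 14² = -24200 + 196 = -24004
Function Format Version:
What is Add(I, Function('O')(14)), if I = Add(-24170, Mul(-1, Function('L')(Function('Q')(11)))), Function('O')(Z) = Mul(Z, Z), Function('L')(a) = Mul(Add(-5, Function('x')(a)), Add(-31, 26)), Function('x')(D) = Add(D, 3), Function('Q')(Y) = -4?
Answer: -24004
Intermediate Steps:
Function('x')(D) = Add(3, D)
Function('L')(a) = Add(10, Mul(-5, a)) (Function('L')(a) = Mul(Add(-5, Add(3, a)), Add(-31, 26)) = Mul(Add(-2, a), -5) = Add(10, Mul(-5, a)))
Function('O')(Z) = Pow(Z, 2)
I = -24200 (I = Add(-24170, Mul(-1, Add(10, Mul(-5, -4)))) = Add(-24170, Mul(-1, Add(10, 20))) = Add(-24170, Mul(-1, 30)) = Add(-24170, -30) = -24200)
Add(I, Function('O')(14)) = Add(-24200, Pow(14, 2)) = Add(-24200, 196) = -24004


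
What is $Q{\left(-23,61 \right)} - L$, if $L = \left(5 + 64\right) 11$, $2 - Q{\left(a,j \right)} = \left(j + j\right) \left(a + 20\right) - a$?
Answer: $-414$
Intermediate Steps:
$Q{\left(a,j \right)} = 2 + a - 2 j \left(20 + a\right)$ ($Q{\left(a,j \right)} = 2 - \left(\left(j + j\right) \left(a + 20\right) - a\right) = 2 - \left(2 j \left(20 + a\right) - a\right) = 2 - \left(- a + 2 j \left(20 + a\right)\right) = 2 + \left(a - 2 j \left(20 + a\right)\right) = 2 + a - 2 j \left(20 + a\right)$)
$L = 759$ ($L = 69 \cdot 11 = 759$)
$Q{\left(-23,61 \right)} - L = \left(2 - 23 - 2440 - \left(-46\right) 61\right) - 759 = \left(2 - 23 - 2440 + 2806\right) - 759 = 345 - 759 = -414$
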